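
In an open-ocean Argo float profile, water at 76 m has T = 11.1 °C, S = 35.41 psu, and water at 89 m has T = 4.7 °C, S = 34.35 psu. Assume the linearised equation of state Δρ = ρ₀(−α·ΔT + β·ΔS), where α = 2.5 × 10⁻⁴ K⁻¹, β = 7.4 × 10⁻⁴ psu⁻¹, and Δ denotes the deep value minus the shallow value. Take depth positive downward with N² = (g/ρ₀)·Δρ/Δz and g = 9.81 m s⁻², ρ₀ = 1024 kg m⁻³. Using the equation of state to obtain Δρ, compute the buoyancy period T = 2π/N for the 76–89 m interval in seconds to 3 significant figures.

253 s

ΔT = -6.4 K, ΔS = -1.06 psu (deep − shallow).
Δρ/ρ₀ = −αΔT + βΔS = 1.60 × 10⁻³ − 7.844 × 10⁻⁴ = 8.156 × 10⁻⁴, so Δρ ≈ 0.8352 kg m⁻³.
N² = (g/ρ₀)·Δρ/Δz = g·(Δρ/ρ₀)/Δz = 9.81 × 8.156 × 10⁻⁴ / 13 = 6.1546 × 10⁻⁴ s⁻².
N = √(6.1546 × 10⁻⁴) = 0.024808 rad s⁻¹ → T = 2π/N = 253.27 s ≈ 253 s.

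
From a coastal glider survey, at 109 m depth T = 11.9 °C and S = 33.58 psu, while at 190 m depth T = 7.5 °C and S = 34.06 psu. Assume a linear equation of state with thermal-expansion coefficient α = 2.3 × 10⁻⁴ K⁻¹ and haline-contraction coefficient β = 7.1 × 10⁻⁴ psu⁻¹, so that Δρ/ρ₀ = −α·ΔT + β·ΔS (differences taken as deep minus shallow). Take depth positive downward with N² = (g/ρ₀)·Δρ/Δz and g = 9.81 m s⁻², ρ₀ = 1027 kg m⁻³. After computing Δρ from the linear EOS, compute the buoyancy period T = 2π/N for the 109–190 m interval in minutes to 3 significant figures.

8.18 min

ΔT = -4.4 K, ΔS = +0.48 psu (deep − shallow).
Δρ/ρ₀ = −αΔT + βΔS = 1.012 × 10⁻³ + 3.408 × 10⁻⁴ = 1.3528 × 10⁻³, so Δρ ≈ 1.389 kg m⁻³.
N² = (g/ρ₀)·Δρ/Δz = g·(Δρ/ρ₀)/Δz = 9.81 × 1.3528 × 10⁻³ / 81 = 1.6384 × 10⁻⁴ s⁻².
N = √(1.6384 × 10⁻⁴) = 0.012800 rad s⁻¹ → T = 2π/N = 490.87 s = 8.1812 min ≈ 8.18 min.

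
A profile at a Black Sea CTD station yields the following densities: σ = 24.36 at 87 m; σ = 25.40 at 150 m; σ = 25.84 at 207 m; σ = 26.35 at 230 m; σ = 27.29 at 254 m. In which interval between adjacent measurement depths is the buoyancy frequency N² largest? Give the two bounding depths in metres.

Compute the density gradient over each adjacent pair:
  87–150 m: Δρ/Δz = 1.04/63 = 0.017 kg m⁻⁴
  150–207 m: Δρ/Δz = 0.44/57 = 7.7 × 10⁻³ kg m⁻⁴
  207–230 m: Δρ/Δz = 0.51/23 = 0.022 kg m⁻⁴
  230–254 m: Δρ/Δz = 0.94/24 = 0.039 kg m⁻⁴
The largest gradient is in the 230–254 m interval — the pycnocline.

230–254 m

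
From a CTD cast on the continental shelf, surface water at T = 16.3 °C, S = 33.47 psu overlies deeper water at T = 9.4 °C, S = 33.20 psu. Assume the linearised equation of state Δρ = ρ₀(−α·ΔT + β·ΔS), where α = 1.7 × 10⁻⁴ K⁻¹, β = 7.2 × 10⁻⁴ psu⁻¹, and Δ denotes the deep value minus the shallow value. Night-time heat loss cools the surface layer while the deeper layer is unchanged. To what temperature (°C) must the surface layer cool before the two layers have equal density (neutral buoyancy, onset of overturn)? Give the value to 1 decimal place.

10.5 °C

Neutral buoyancy requires Δρ = 0, i.e. −α(T_deep − T_surf′) + β(S_deep − S_surf) = 0.
T_surf′ = T_deep − (β/α)·ΔS = 9.4 − (7.2 × 10⁻⁴/1.7 × 10⁻⁴)·(-0.27) = 10.544 °C.
Cooling required: 16.3 − (10.544) = 5.756 °C.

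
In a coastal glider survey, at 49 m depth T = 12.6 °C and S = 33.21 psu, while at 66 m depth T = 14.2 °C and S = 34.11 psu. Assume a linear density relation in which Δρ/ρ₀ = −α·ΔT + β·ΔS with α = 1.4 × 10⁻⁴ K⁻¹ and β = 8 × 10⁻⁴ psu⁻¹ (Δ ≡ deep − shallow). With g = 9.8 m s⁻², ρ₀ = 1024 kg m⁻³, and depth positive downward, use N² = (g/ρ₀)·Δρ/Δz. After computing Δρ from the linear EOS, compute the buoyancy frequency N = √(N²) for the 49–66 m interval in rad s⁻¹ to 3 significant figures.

ΔT = +1.6 K, ΔS = +0.90 psu (deep − shallow).
Δρ/ρ₀ = −αΔT + βΔS = -2.24 × 10⁻⁴ + 7.20 × 10⁻⁴ = 4.96 × 10⁻⁴, so Δρ ≈ 0.5079 kg m⁻³.
N² = (g/ρ₀)·Δρ/Δz = g·(Δρ/ρ₀)/Δz = 9.8 × 4.96 × 10⁻⁴ / 17 = 2.8593 × 10⁻⁴ s⁻².
N = √(2.8593 × 10⁻⁴) = 0.016909 rad s⁻¹ ≈ 0.0169 rad s⁻¹.

0.0169 rad s⁻¹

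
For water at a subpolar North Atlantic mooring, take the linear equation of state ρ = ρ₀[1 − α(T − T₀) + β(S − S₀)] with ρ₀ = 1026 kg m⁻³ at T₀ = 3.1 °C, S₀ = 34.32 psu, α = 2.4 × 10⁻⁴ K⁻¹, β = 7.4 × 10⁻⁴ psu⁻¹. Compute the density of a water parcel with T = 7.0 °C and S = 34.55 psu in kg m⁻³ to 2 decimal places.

T − T₀ = +3.9 K, S − S₀ = +0.23 psu.
Bracket = 1 − α·(+3.9) + β·(+0.23) = 1 + (-7.658 × 10⁻⁴) = 0.9992342.
ρ = 1026 × 0.9992342 = 1025.21 kg m⁻³.

1025.21 kg m⁻³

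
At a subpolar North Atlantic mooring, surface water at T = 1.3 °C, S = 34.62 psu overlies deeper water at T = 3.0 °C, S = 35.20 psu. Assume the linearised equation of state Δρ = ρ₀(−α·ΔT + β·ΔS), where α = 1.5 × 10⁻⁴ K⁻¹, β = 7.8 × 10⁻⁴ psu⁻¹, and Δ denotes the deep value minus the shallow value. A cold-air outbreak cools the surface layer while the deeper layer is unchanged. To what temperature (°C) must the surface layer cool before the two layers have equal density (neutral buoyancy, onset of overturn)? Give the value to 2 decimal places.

-0.02 °C

Neutral buoyancy requires Δρ = 0, i.e. −α(T_deep − T_surf′) + β(S_deep − S_surf) = 0.
T_surf′ = T_deep − (β/α)·ΔS = 3.0 − (7.8 × 10⁻⁴/1.5 × 10⁻⁴)·(+0.58) = -0.0160 °C.
Cooling required: 1.3 − (-0.0160) = 1.3160 °C.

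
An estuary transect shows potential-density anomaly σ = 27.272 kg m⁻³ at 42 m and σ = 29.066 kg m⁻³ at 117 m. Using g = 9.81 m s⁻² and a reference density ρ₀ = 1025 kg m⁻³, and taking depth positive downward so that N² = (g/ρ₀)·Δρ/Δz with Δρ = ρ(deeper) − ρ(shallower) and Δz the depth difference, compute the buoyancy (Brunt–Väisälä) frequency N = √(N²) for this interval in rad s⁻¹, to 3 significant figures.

0.0151 rad s⁻¹

Δρ = 1029.066 − 1027.272 = 1.794 kg m⁻³ over Δz = 117 − 42 = 75 m.
N² = (9.81/1025) × (1.794/75) = 2.2893 × 10⁻⁴ s⁻².
N = √(2.2893 × 10⁻⁴) = 0.015130 rad s⁻¹ ≈ 0.0151 rad s⁻¹.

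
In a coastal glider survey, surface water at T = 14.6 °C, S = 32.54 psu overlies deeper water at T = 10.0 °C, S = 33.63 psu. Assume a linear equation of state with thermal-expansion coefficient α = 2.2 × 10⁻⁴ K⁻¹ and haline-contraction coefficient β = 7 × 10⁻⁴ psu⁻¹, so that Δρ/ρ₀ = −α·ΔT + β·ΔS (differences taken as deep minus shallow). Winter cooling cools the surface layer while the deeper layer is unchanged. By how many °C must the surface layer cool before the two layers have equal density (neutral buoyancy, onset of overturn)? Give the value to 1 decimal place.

8.1 °C

Neutral buoyancy requires Δρ = 0, i.e. −α(T_deep − T_surf′) + β(S_deep − S_surf) = 0.
T_surf′ = T_deep − (β/α)·ΔS = 10.0 − (7 × 10⁻⁴/2.2 × 10⁻⁴)·(+1.09) = 6.532 °C.
Cooling required: 14.6 − (6.532) = 8.068 °C.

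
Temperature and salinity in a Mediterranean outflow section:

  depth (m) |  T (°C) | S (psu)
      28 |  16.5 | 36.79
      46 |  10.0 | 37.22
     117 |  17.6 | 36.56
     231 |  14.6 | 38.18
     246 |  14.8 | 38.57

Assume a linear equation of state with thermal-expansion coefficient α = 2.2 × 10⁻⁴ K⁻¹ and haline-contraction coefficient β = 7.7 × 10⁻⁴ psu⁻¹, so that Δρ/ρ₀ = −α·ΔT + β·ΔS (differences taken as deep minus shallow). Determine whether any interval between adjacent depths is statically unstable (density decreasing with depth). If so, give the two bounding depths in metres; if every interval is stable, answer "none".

46–117 m

Evaluate Δρ/ρ₀ = −αΔT + βΔS across each adjacent pair:
  28–46 m: −αΔT+βΔS = −(2.2 × 10⁻⁴)(-6.5)+(7.7 × 10⁻⁴)(+0.43) = 1.8 × 10⁻³ → stable
  46–117 m: −αΔT+βΔS = −(2.2 × 10⁻⁴)(+7.6)+(7.7 × 10⁻⁴)(-0.66) = -2.2 × 10⁻³ → UNSTABLE
  117–231 m: −αΔT+βΔS = −(2.2 × 10⁻⁴)(-3.0)+(7.7 × 10⁻⁴)(+1.62) = 1.9 × 10⁻³ → stable
  231–246 m: −αΔT+βΔS = −(2.2 × 10⁻⁴)(+0.2)+(7.7 × 10⁻⁴)(+0.39) = 2.6 × 10⁻⁴ → stable
The 46–117 m interval has Δρ < 0: lighter water underlies denser water.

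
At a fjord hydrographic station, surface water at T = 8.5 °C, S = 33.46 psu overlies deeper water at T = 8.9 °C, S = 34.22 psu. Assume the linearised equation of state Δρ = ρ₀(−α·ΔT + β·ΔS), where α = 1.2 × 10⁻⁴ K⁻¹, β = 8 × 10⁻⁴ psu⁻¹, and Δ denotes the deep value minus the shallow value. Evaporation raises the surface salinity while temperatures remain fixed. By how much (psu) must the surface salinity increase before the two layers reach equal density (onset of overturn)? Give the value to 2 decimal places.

0.70 psu

Neutral buoyancy requires −α(T_deep − T_surf) + β(S_deep − S_surf′) = 0.
S_surf′ = S_deep − (α/β)·ΔT = 34.22 − (1.2 × 10⁻⁴/8 × 10⁻⁴)·(+0.4) = 34.1600 psu.
Increase required: 34.1600 − 33.46 = 0.7000 psu.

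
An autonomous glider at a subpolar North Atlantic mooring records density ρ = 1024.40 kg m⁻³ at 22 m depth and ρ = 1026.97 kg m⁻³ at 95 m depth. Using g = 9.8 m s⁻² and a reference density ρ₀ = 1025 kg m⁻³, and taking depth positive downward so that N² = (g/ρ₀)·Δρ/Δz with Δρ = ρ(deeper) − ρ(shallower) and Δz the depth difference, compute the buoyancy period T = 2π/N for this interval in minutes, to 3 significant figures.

5.71 min

Δρ = 1026.97 − 1024.40 = 2.57 kg m⁻³ over Δz = 95 − 22 = 73 m.
N² = (9.8/1025) × (2.57/73) = 3.3660 × 10⁻⁴ s⁻².
N = √(3.3660 × 10⁻⁴) = 0.018347 rad s⁻¹, so T = 2π/N = 342.46 s = 5.7077 min ≈ 5.71 min.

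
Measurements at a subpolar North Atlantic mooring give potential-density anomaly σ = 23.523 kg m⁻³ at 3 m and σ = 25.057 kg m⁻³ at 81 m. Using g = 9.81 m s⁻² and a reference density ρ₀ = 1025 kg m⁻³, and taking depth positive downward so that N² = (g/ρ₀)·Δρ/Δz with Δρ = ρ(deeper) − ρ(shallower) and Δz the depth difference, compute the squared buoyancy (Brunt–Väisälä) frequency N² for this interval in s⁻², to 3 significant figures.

1.88 × 10⁻⁴ s⁻²

Δρ = 1025.057 − 1023.523 = 1.534 kg m⁻³ over Δz = 81 − 3 = 78 m.
N² = (9.81/1025) × (1.534/78) = 1.8822 × 10⁻⁴ s⁻² ≈ 1.88 × 10⁻⁴ s⁻².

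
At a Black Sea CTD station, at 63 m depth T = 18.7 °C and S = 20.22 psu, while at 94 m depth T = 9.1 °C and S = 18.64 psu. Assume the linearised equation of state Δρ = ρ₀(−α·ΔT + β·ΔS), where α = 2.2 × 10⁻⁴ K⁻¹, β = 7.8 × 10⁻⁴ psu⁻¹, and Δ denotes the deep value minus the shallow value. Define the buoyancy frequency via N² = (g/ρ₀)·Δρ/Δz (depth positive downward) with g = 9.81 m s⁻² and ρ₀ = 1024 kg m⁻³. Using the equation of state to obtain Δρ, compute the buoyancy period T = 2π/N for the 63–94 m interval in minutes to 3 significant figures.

6.28 min

ΔT = -9.6 K, ΔS = -1.58 psu (deep − shallow).
Δρ/ρ₀ = −αΔT + βΔS = 2.112 × 10⁻³ − 1.2324 × 10⁻³ = 8.796 × 10⁻⁴, so Δρ ≈ 0.9007 kg m⁻³.
N² = (g/ρ₀)·Δρ/Δz = g·(Δρ/ρ₀)/Δz = 9.81 × 8.796 × 10⁻⁴ / 31 = 2.7835 × 10⁻⁴ s⁻².
N = √(2.7835 × 10⁻⁴) = 0.016684 rad s⁻¹ → T = 2π/N = 376.60 s = 6.2767 min ≈ 6.28 min.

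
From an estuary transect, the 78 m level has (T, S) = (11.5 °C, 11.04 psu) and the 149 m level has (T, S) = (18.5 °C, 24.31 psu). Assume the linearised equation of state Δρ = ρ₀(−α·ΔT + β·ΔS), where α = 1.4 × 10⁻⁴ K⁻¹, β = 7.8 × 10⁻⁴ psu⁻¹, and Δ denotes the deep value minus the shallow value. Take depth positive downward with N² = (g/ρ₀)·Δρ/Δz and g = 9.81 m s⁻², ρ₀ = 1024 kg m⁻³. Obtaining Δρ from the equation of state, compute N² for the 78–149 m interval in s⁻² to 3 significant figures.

1.29 × 10⁻³ s⁻²

ΔT = +7.0 K, ΔS = +13.27 psu (deep − shallow).
Δρ/ρ₀ = −αΔT + βΔS = -9.80 × 10⁻⁴ + 0.0103506 = 9.3706 × 10⁻³, so Δρ ≈ 9.595 kg m⁻³.
N² = (g/ρ₀)·Δρ/Δz = g·(Δρ/ρ₀)/Δz = 9.81 × 9.3706 × 10⁻³ / 71 = 1.2947 × 10⁻³ s⁻² ≈ 1.29 × 10⁻³ s⁻².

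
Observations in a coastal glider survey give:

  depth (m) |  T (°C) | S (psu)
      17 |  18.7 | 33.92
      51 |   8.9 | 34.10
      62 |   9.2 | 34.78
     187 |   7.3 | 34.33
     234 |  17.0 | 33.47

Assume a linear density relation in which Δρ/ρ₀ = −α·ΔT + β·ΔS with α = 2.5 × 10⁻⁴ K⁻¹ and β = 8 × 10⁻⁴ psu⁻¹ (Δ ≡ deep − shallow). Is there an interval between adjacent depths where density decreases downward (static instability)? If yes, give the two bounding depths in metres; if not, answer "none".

187–234 m

Evaluate Δρ/ρ₀ = −αΔT + βΔS across each adjacent pair:
  17–51 m: −αΔT+βΔS = −(2.5 × 10⁻⁴)(-9.8)+(8 × 10⁻⁴)(+0.18) = 2.6 × 10⁻³ → stable
  51–62 m: −αΔT+βΔS = −(2.5 × 10⁻⁴)(+0.3)+(8 × 10⁻⁴)(+0.68) = 4.7 × 10⁻⁴ → stable
  62–187 m: −αΔT+βΔS = −(2.5 × 10⁻⁴)(-1.9)+(8 × 10⁻⁴)(-0.45) = 1.1 × 10⁻⁴ → stable
  187–234 m: −αΔT+βΔS = −(2.5 × 10⁻⁴)(+9.7)+(8 × 10⁻⁴)(-0.86) = -3.1 × 10⁻³ → UNSTABLE
The 187–234 m interval has Δρ < 0: lighter water underlies denser water.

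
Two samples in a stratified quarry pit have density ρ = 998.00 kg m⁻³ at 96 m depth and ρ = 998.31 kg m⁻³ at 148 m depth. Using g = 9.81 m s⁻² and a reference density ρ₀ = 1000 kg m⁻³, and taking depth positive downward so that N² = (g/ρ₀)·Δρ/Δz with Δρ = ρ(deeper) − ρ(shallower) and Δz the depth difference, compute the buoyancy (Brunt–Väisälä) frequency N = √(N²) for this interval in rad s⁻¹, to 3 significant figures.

7.65 × 10⁻³ rad s⁻¹

Δρ = 998.31 − 998.00 = 0.31 kg m⁻³ over Δz = 148 − 96 = 52 m.
N² = (9.81/1000) × (0.31/52) = 5.8483 × 10⁻⁵ s⁻².
N = √(5.8483 × 10⁻⁵) = 7.6474 × 10⁻³ rad s⁻¹ ≈ 7.65 × 10⁻³ rad s⁻¹.
N² > 0, so the interval is statically stable.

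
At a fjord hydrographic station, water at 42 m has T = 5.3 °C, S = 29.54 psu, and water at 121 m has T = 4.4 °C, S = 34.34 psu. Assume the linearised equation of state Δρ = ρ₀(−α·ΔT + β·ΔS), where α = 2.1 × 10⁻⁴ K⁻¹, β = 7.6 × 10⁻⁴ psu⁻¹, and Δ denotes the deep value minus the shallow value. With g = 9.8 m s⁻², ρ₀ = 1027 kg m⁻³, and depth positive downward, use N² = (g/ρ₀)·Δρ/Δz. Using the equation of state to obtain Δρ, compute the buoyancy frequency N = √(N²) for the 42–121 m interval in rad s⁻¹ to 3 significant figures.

ΔT = -0.9 K, ΔS = +4.80 psu (deep − shallow).
Δρ/ρ₀ = −αΔT + βΔS = 1.89 × 10⁻⁴ + 3.648 × 10⁻³ = 3.837 × 10⁻³, so Δρ ≈ 3.941 kg m⁻³.
N² = (g/ρ₀)·Δρ/Δz = g·(Δρ/ρ₀)/Δz = 9.8 × 3.837 × 10⁻³ / 79 = 4.7598 × 10⁻⁴ s⁻².
N = √(4.7598 × 10⁻⁴) = 0.021817 rad s⁻¹ ≈ 0.0218 rad s⁻¹.

0.0218 rad s⁻¹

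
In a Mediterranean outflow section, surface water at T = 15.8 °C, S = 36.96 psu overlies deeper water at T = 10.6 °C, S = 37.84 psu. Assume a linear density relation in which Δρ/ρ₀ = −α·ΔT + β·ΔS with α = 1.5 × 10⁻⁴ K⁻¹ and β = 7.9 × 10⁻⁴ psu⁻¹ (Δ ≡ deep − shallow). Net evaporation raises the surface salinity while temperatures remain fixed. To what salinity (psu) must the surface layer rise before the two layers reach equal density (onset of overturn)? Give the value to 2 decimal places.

38.83 psu

Neutral buoyancy requires −α(T_deep − T_surf) + β(S_deep − S_surf′) = 0.
S_surf′ = S_deep − (α/β)·ΔT = 37.84 − (1.5 × 10⁻⁴/7.9 × 10⁻⁴)·(-5.2) = 38.8273 psu.
Increase required: 38.8273 − 36.96 = 1.8673 psu.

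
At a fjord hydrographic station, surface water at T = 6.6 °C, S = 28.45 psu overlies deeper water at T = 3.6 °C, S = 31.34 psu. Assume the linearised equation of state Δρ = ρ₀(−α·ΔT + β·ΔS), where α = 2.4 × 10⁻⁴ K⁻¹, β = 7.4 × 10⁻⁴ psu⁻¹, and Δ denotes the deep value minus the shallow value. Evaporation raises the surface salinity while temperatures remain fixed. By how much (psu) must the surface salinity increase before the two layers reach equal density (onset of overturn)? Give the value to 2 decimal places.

3.86 psu

Neutral buoyancy requires −α(T_deep − T_surf) + β(S_deep − S_surf′) = 0.
S_surf′ = S_deep − (α/β)·ΔT = 31.34 − (2.4 × 10⁻⁴/7.4 × 10⁻⁴)·(-3.0) = 32.3130 psu.
Increase required: 32.3130 − 28.45 = 3.8630 psu.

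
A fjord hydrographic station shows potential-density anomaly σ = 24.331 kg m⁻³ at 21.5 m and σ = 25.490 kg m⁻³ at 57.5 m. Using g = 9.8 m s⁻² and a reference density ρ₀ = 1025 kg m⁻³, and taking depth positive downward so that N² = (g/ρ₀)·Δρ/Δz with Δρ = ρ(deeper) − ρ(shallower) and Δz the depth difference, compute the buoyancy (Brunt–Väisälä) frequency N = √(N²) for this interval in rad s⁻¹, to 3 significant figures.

0.0175 rad s⁻¹

Δρ = 1025.490 − 1024.331 = 1.159 kg m⁻³ over Δz = 57.5 − 21.5 = 36 m.
N² = (9.8/1025) × (1.159/36) = 3.0781 × 10⁻⁴ s⁻².
N = √(3.0781 × 10⁻⁴) = 0.017545 rad s⁻¹ ≈ 0.0175 rad s⁻¹.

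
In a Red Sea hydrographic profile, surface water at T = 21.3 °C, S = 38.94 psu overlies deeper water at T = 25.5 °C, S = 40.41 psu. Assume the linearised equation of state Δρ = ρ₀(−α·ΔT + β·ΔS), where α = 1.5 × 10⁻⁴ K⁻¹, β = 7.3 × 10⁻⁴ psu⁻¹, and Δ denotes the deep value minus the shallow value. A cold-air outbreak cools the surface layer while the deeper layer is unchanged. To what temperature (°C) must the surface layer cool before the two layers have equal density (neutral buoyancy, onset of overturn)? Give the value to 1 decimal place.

Neutral buoyancy requires Δρ = 0, i.e. −α(T_deep − T_surf′) + β(S_deep − S_surf) = 0.
T_surf′ = T_deep − (β/α)·ΔS = 25.5 − (7.3 × 10⁻⁴/1.5 × 10⁻⁴)·(+1.47) = 18.346 °C.
Cooling required: 21.3 − (18.346) = 2.954 °C.

18.3 °C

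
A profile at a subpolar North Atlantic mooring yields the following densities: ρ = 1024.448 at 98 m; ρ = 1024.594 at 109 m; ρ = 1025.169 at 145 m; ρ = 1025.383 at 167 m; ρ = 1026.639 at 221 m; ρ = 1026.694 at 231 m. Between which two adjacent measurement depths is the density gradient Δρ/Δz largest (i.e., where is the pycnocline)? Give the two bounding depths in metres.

167–221 m

Compute the density gradient over each adjacent pair:
  98–109 m: Δρ/Δz = 0.146/11 = 0.013 kg m⁻⁴
  109–145 m: Δρ/Δz = 0.575/36 = 0.016 kg m⁻⁴
  145–167 m: Δρ/Δz = 0.214/22 = 9.7 × 10⁻³ kg m⁻⁴
  167–221 m: Δρ/Δz = 1.256/54 = 0.023 kg m⁻⁴
  221–231 m: Δρ/Δz = 0.055/10 = 5.5 × 10⁻³ kg m⁻⁴
The largest gradient is in the 167–221 m interval — the pycnocline.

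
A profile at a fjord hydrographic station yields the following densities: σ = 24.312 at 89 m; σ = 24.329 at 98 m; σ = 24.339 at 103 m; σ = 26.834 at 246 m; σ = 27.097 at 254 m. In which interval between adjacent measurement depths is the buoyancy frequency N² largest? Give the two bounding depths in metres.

Compute the density gradient over each adjacent pair:
  89–98 m: Δρ/Δz = 0.017/9 = 1.9 × 10⁻³ kg m⁻⁴
  98–103 m: Δρ/Δz = 0.010/5 = 2.0 × 10⁻³ kg m⁻⁴
  103–246 m: Δρ/Δz = 2.495/143 = 0.017 kg m⁻⁴
  246–254 m: Δρ/Δz = 0.263/8 = 0.033 kg m⁻⁴
The largest gradient is in the 246–254 m interval — the pycnocline.

246–254 m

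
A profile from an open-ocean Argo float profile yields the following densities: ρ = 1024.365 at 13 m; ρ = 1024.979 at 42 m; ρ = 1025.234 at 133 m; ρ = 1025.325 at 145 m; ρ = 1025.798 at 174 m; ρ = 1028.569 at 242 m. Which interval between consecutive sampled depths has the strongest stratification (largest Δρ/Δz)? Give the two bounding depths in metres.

174–242 m

Compute the density gradient over each adjacent pair:
  13–42 m: Δρ/Δz = 0.614/29 = 0.021 kg m⁻⁴
  42–133 m: Δρ/Δz = 0.255/91 = 2.8 × 10⁻³ kg m⁻⁴
  133–145 m: Δρ/Δz = 0.091/12 = 7.6 × 10⁻³ kg m⁻⁴
  145–174 m: Δρ/Δz = 0.473/29 = 0.016 kg m⁻⁴
  174–242 m: Δρ/Δz = 2.771/68 = 0.041 kg m⁻⁴
The largest gradient is in the 174–242 m interval — the pycnocline.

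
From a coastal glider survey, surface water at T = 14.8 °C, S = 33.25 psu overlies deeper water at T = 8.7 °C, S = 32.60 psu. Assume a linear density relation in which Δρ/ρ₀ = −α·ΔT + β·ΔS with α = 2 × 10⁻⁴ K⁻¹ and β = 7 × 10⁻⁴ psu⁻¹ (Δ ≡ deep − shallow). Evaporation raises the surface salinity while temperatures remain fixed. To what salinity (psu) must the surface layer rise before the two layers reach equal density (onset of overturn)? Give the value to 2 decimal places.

Neutral buoyancy requires −α(T_deep − T_surf) + β(S_deep − S_surf′) = 0.
S_surf′ = S_deep − (α/β)·ΔT = 32.60 − (2 × 10⁻⁴/7 × 10⁻⁴)·(-6.1) = 34.3429 psu.
Increase required: 34.3429 − 33.25 = 1.0929 psu.

34.34 psu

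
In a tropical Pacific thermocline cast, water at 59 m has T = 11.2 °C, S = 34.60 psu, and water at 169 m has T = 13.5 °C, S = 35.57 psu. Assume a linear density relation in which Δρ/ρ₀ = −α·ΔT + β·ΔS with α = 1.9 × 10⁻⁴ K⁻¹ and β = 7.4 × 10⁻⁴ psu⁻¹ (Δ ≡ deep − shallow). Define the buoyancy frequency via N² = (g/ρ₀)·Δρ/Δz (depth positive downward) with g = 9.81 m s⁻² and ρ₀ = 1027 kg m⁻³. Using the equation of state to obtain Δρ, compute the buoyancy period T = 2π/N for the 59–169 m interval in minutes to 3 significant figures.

ΔT = +2.3 K, ΔS = +0.97 psu (deep − shallow).
Δρ/ρ₀ = −αΔT + βΔS = -4.37 × 10⁻⁴ + 7.178 × 10⁻⁴ = 2.808 × 10⁻⁴, so Δρ ≈ 0.2884 kg m⁻³.
N² = (g/ρ₀)·Δρ/Δz = g·(Δρ/ρ₀)/Δz = 9.81 × 2.808 × 10⁻⁴ / 110 = 2.5042 × 10⁻⁵ s⁻².
N = √(2.5042 × 10⁻⁵) = 5.0042 × 10⁻³ rad s⁻¹ → T = 2π/N = 1.2556 × 10³ s = 20.927 min ≈ 20.9 min.

20.9 min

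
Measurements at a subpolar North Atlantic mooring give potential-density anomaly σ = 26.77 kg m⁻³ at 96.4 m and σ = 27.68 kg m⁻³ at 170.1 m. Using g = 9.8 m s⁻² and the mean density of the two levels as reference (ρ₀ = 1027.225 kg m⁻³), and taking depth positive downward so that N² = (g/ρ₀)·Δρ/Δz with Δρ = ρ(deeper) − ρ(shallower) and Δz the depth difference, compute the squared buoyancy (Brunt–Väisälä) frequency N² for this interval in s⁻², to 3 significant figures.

1.18 × 10⁻⁴ s⁻²

Δρ = 1027.68 − 1026.77 = 0.91 kg m⁻³ over Δz = 170.1 − 96.4 = 73.7 m.
N² = (9.8/1027.225) × (0.91/73.7) = 1.1780 × 10⁻⁴ s⁻² ≈ 1.18 × 10⁻⁴ s⁻².
N² > 0, so the interval is statically stable.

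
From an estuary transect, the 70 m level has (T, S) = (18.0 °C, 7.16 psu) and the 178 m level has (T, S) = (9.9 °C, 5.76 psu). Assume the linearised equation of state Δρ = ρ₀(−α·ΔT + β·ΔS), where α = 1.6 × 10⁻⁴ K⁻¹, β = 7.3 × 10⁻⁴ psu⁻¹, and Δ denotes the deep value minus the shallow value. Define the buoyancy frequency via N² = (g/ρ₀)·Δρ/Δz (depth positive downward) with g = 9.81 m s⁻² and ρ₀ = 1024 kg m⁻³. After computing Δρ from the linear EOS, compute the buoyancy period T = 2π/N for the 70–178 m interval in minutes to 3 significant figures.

21.0 min

ΔT = -8.1 K, ΔS = -1.40 psu (deep − shallow).
Δρ/ρ₀ = −αΔT + βΔS = 1.296 × 10⁻³ − 1.022 × 10⁻³ = 2.74 × 10⁻⁴, so Δρ ≈ 0.2806 kg m⁻³.
N² = (g/ρ₀)·Δρ/Δz = g·(Δρ/ρ₀)/Δz = 9.81 × 2.74 × 10⁻⁴ / 108 = 2.4888 × 10⁻⁵ s⁻².
N = √(2.4888 × 10⁻⁵) = 4.9888 × 10⁻³ rad s⁻¹ → T = 2π/N = 1.2595 × 10³ s = 20.992 min ≈ 21.0 min.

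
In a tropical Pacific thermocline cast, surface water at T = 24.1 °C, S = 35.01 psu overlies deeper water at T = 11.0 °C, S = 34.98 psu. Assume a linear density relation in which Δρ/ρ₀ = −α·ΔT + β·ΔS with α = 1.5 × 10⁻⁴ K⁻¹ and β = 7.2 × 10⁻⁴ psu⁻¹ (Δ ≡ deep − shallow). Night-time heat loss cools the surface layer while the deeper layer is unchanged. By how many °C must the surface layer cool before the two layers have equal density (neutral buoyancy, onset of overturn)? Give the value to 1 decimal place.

13.0 °C

Neutral buoyancy requires Δρ = 0, i.e. −α(T_deep − T_surf′) + β(S_deep − S_surf) = 0.
T_surf′ = T_deep − (β/α)·ΔS = 11.0 − (7.2 × 10⁻⁴/1.5 × 10⁻⁴)·(-0.03) = 11.144 °C.
Cooling required: 24.1 − (11.144) = 12.956 °C.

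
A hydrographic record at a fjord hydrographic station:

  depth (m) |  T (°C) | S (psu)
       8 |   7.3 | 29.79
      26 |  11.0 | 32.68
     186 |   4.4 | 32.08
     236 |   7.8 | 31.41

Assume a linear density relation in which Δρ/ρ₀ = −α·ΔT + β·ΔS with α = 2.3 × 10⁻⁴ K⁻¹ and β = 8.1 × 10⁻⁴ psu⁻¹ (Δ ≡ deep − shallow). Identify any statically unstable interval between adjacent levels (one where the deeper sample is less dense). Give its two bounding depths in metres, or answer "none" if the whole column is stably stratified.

Evaluate Δρ/ρ₀ = −αΔT + βΔS across each adjacent pair:
  8–26 m: −αΔT+βΔS = −(2.3 × 10⁻⁴)(+3.7)+(8.1 × 10⁻⁴)(+2.89) = 1.5 × 10⁻³ → stable
  26–186 m: −αΔT+βΔS = −(2.3 × 10⁻⁴)(-6.6)+(8.1 × 10⁻⁴)(-0.60) = 1.0 × 10⁻³ → stable
  186–236 m: −αΔT+βΔS = −(2.3 × 10⁻⁴)(+3.4)+(8.1 × 10⁻⁴)(-0.67) = -1.3 × 10⁻³ → UNSTABLE
The 186–236 m interval has Δρ < 0: lighter water underlies denser water.

186–236 m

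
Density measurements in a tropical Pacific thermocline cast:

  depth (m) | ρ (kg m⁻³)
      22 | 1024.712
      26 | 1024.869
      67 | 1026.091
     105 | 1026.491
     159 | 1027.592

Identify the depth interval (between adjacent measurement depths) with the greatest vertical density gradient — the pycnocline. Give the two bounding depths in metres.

Compute the density gradient over each adjacent pair:
  22–26 m: Δρ/Δz = 0.157/4 = 0.039 kg m⁻⁴
  26–67 m: Δρ/Δz = 1.222/41 = 0.030 kg m⁻⁴
  67–105 m: Δρ/Δz = 0.400/38 = 0.011 kg m⁻⁴
  105–159 m: Δρ/Δz = 1.101/54 = 0.020 kg m⁻⁴
The largest gradient is in the 22–26 m interval — the pycnocline.

22–26 m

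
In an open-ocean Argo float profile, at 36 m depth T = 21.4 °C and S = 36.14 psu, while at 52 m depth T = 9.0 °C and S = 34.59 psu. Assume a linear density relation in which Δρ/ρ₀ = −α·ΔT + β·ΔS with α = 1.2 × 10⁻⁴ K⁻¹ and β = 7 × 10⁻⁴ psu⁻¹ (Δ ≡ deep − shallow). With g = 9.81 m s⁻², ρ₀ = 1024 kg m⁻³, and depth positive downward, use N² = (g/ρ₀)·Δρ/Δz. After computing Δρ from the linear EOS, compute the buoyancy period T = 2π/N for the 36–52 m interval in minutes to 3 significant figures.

6.66 min

ΔT = -12.4 K, ΔS = -1.55 psu (deep − shallow).
Δρ/ρ₀ = −αΔT + βΔS = 1.488 × 10⁻³ − 1.085 × 10⁻³ = 4.03 × 10⁻⁴, so Δρ ≈ 0.4127 kg m⁻³.
N² = (g/ρ₀)·Δρ/Δz = g·(Δρ/ρ₀)/Δz = 9.81 × 4.03 × 10⁻⁴ / 16 = 2.4709 × 10⁻⁴ s⁻².
N = √(2.4709 × 10⁻⁴) = 0.015719 rad s⁻¹ → T = 2π/N = 399.72 s = 6.6620 min ≈ 6.66 min.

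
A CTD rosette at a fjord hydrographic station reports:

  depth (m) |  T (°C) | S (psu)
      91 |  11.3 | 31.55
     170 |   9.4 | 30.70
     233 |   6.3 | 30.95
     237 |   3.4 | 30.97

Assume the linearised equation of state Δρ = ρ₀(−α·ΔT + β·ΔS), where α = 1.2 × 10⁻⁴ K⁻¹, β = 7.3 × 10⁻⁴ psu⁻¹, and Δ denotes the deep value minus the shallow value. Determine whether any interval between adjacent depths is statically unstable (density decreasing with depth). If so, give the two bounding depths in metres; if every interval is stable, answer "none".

91–170 m

Evaluate Δρ/ρ₀ = −αΔT + βΔS across each adjacent pair:
  91–170 m: −αΔT+βΔS = −(1.2 × 10⁻⁴)(-1.9)+(7.3 × 10⁻⁴)(-0.85) = -3.9 × 10⁻⁴ → UNSTABLE
  170–233 m: −αΔT+βΔS = −(1.2 × 10⁻⁴)(-3.1)+(7.3 × 10⁻⁴)(+0.25) = 5.5 × 10⁻⁴ → stable
  233–237 m: −αΔT+βΔS = −(1.2 × 10⁻⁴)(-2.9)+(7.3 × 10⁻⁴)(+0.02) = 3.6 × 10⁻⁴ → stable
The 91–170 m interval has Δρ < 0: lighter water underlies denser water.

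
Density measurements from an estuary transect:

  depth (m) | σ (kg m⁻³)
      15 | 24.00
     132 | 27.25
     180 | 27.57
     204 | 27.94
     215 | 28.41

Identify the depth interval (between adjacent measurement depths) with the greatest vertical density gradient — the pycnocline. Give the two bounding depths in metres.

Compute the density gradient over each adjacent pair:
  15–132 m: Δρ/Δz = 3.25/117 = 0.028 kg m⁻⁴
  132–180 m: Δρ/Δz = 0.32/48 = 6.7 × 10⁻³ kg m⁻⁴
  180–204 m: Δρ/Δz = 0.37/24 = 0.015 kg m⁻⁴
  204–215 m: Δρ/Δz = 0.47/11 = 0.043 kg m⁻⁴
The largest gradient is in the 204–215 m interval — the pycnocline.

204–215 m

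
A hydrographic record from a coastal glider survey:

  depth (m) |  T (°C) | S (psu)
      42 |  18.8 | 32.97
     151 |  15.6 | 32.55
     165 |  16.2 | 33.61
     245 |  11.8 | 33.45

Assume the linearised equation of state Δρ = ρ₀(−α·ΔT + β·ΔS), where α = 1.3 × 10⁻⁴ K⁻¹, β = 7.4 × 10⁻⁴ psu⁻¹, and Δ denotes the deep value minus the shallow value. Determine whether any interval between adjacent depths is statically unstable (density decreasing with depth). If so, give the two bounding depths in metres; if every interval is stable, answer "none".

none

Evaluate Δρ/ρ₀ = −αΔT + βΔS across each adjacent pair:
  42–151 m: −αΔT+βΔS = −(1.3 × 10⁻⁴)(-3.2)+(7.4 × 10⁻⁴)(-0.42) = 1.1 × 10⁻⁴ → stable
  151–165 m: −αΔT+βΔS = −(1.3 × 10⁻⁴)(+0.6)+(7.4 × 10⁻⁴)(+1.06) = 7.1 × 10⁻⁴ → stable
  165–245 m: −αΔT+βΔS = −(1.3 × 10⁻⁴)(-4.4)+(7.4 × 10⁻⁴)(-0.16) = 4.5 × 10⁻⁴ → stable
Every interval has Δρ > 0: the column is stably stratified throughout.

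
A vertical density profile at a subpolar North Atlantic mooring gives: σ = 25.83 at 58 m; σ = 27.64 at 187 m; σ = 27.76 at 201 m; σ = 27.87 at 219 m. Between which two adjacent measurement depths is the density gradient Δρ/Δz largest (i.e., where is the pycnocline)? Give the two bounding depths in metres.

58–187 m

Compute the density gradient over each adjacent pair:
  58–187 m: Δρ/Δz = 1.81/129 = 0.014 kg m⁻⁴
  187–201 m: Δρ/Δz = 0.12/14 = 8.6 × 10⁻³ kg m⁻⁴
  201–219 m: Δρ/Δz = 0.11/18 = 6.1 × 10⁻³ kg m⁻⁴
The largest gradient is in the 58–187 m interval — the pycnocline.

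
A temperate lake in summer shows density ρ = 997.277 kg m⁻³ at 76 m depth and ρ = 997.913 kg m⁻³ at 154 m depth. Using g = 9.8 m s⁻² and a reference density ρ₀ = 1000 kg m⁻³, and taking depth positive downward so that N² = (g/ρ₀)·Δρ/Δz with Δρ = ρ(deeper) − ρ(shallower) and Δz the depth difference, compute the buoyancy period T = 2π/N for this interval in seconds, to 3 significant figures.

Δρ = 997.913 − 997.277 = 0.636 kg m⁻³ over Δz = 154 − 76 = 78 m.
N² = (9.8/1000) × (0.636/78) = 7.9908 × 10⁻⁵ s⁻².
N = √(7.9908 × 10⁻⁵) = 8.9391 × 10⁻³ rad s⁻¹, so T = 2π/N = 702.89 s ≈ 703 s.

703 s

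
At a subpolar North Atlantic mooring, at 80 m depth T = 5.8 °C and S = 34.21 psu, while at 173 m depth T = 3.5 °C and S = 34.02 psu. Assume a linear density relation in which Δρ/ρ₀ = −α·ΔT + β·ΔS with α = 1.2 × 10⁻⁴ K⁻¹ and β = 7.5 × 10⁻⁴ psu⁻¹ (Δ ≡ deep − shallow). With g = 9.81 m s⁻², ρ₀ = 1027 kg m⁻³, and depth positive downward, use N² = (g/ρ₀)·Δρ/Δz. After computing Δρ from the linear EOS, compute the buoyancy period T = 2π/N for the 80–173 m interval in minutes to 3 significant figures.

27.9 min

ΔT = -2.3 K, ΔS = -0.19 psu (deep − shallow).
Δρ/ρ₀ = −αΔT + βΔS = 2.76 × 10⁻⁴ − 1.425 × 10⁻⁴ = 1.335 × 10⁻⁴, so Δρ ≈ 0.1371 kg m⁻³.
N² = (g/ρ₀)·Δρ/Δz = g·(Δρ/ρ₀)/Δz = 9.81 × 1.335 × 10⁻⁴ / 93 = 1.4082 × 10⁻⁵ s⁻².
N = √(1.4082 × 10⁻⁵) = 3.7526 × 10⁻³ rad s⁻¹ → T = 2π/N = 1.6744 × 10³ s = 27.907 min ≈ 27.9 min.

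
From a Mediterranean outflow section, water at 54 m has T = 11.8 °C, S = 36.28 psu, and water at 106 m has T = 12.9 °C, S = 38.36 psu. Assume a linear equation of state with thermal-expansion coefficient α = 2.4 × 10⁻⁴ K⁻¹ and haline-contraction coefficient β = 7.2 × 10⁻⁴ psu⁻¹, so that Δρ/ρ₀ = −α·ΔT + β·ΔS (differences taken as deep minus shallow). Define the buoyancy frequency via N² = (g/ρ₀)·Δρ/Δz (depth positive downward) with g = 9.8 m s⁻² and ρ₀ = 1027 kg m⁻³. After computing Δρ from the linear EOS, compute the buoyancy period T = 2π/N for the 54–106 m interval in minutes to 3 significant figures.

ΔT = +1.1 K, ΔS = +2.08 psu (deep − shallow).
Δρ/ρ₀ = −αΔT + βΔS = -2.64 × 10⁻⁴ + 1.4976 × 10⁻³ = 1.2336 × 10⁻³, so Δρ ≈ 1.267 kg m⁻³.
N² = (g/ρ₀)·Δρ/Δz = g·(Δρ/ρ₀)/Δz = 9.8 × 1.2336 × 10⁻³ / 52 = 2.3249 × 10⁻⁴ s⁻².
N = √(2.3249 × 10⁻⁴) = 0.015248 rad s⁻¹ → T = 2π/N = 412.07 s = 6.8678 min ≈ 6.87 min.

6.87 min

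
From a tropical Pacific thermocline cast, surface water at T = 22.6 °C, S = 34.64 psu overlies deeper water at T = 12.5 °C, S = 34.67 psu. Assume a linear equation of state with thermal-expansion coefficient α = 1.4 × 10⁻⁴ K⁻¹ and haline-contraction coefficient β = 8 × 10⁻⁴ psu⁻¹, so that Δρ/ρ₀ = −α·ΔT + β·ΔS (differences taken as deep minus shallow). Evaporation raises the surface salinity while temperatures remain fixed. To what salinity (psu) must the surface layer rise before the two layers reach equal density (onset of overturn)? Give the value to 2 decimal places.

36.44 psu

Neutral buoyancy requires −α(T_deep − T_surf) + β(S_deep − S_surf′) = 0.
S_surf′ = S_deep − (α/β)·ΔT = 34.67 − (1.4 × 10⁻⁴/8 × 10⁻⁴)·(-10.1) = 36.4375 psu.
Increase required: 36.4375 − 34.64 = 1.7975 psu.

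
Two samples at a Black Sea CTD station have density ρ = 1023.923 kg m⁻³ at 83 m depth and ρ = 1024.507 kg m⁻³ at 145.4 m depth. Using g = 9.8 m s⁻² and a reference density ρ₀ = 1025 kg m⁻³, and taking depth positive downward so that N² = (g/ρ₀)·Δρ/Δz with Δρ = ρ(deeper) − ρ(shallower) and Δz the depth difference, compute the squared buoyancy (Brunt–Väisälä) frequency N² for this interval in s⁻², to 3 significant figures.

Δρ = 1024.507 − 1023.923 = 0.584 kg m⁻³ over Δz = 145.4 − 83 = 62.4 m.
N² = (9.8/1025) × (0.584/62.4) = 8.9481 × 10⁻⁵ s⁻² ≈ 8.95 × 10⁻⁵ s⁻².
Since Δρ > 0 the layer is stably stratified.

8.95 × 10⁻⁵ s⁻²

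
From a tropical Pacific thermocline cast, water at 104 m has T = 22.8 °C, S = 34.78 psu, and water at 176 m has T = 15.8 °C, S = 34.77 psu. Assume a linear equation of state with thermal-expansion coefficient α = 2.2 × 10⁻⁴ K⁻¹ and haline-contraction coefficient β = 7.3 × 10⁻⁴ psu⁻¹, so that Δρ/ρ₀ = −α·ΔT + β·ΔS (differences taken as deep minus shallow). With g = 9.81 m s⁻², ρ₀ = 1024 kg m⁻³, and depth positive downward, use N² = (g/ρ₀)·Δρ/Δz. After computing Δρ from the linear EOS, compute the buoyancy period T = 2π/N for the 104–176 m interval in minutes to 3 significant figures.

7.25 min

ΔT = -7.0 K, ΔS = -0.01 psu (deep − shallow).
Δρ/ρ₀ = −αΔT + βΔS = 1.54 × 10⁻³ − 7.30 × 10⁻⁶ = 1.5327 × 10⁻³, so Δρ ≈ 1.569 kg m⁻³.
N² = (g/ρ₀)·Δρ/Δz = g·(Δρ/ρ₀)/Δz = 9.81 × 1.5327 × 10⁻³ / 72 = 2.0883 × 10⁻⁴ s⁻².
N = √(2.0883 × 10⁻⁴) = 0.014451 rad s⁻¹ → T = 2π/N = 434.79 s = 7.2465 min ≈ 7.25 min.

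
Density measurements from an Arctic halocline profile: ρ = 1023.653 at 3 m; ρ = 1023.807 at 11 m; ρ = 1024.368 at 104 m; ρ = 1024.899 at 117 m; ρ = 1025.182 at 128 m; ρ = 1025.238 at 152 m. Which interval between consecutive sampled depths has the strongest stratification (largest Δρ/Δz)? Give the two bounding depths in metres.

104–117 m

Compute the density gradient over each adjacent pair:
  3–11 m: Δρ/Δz = 0.154/8 = 0.019 kg m⁻⁴
  11–104 m: Δρ/Δz = 0.561/93 = 6.0 × 10⁻³ kg m⁻⁴
  104–117 m: Δρ/Δz = 0.531/13 = 0.041 kg m⁻⁴
  117–128 m: Δρ/Δz = 0.283/11 = 0.026 kg m⁻⁴
  128–152 m: Δρ/Δz = 0.056/24 = 2.3 × 10⁻³ kg m⁻⁴
The largest gradient is in the 104–117 m interval — the pycnocline.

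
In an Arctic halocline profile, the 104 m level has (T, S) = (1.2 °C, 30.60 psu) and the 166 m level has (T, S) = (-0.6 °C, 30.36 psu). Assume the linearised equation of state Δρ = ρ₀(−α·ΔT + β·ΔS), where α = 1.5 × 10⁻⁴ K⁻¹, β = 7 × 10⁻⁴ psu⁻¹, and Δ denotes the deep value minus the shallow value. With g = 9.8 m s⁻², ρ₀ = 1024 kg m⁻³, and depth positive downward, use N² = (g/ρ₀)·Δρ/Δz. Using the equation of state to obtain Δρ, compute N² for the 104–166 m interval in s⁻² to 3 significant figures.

ΔT = -1.8 K, ΔS = -0.24 psu (deep − shallow).
Δρ/ρ₀ = −αΔT + βΔS = 2.70 × 10⁻⁴ − 1.68 × 10⁻⁴ = 1.02 × 10⁻⁴, so Δρ ≈ 0.1044 kg m⁻³.
N² = (g/ρ₀)·Δρ/Δz = g·(Δρ/ρ₀)/Δz = 9.8 × 1.02 × 10⁻⁴ / 62 = 1.6123 × 10⁻⁵ s⁻² ≈ 1.61 × 10⁻⁵ s⁻².

1.61 × 10⁻⁵ s⁻²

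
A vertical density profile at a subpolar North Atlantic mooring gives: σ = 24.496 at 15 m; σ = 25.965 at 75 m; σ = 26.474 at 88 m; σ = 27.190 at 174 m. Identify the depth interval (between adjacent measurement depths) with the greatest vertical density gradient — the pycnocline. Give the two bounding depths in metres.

Compute the density gradient over each adjacent pair:
  15–75 m: Δρ/Δz = 1.469/60 = 0.024 kg m⁻⁴
  75–88 m: Δρ/Δz = 0.509/13 = 0.039 kg m⁻⁴
  88–174 m: Δρ/Δz = 0.716/86 = 8.3 × 10⁻³ kg m⁻⁴
The largest gradient is in the 75–88 m interval — the pycnocline.

75–88 m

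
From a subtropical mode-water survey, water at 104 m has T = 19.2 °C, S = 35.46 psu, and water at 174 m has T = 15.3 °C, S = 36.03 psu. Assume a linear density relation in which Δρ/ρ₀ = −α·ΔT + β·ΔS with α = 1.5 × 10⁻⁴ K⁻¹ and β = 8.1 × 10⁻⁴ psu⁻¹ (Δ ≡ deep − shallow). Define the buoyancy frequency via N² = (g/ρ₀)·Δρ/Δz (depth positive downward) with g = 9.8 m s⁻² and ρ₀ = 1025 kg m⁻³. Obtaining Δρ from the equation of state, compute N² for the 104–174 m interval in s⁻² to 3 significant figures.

1.47 × 10⁻⁴ s⁻²

ΔT = -3.9 K, ΔS = +0.57 psu (deep − shallow).
Δρ/ρ₀ = −αΔT + βΔS = 5.85 × 10⁻⁴ + 4.617 × 10⁻⁴ = 1.0467 × 10⁻³, so Δρ ≈ 1.073 kg m⁻³.
N² = (g/ρ₀)·Δρ/Δz = g·(Δρ/ρ₀)/Δz = 9.8 × 1.0467 × 10⁻³ / 70 = 1.4654 × 10⁻⁴ s⁻² ≈ 1.47 × 10⁻⁴ s⁻².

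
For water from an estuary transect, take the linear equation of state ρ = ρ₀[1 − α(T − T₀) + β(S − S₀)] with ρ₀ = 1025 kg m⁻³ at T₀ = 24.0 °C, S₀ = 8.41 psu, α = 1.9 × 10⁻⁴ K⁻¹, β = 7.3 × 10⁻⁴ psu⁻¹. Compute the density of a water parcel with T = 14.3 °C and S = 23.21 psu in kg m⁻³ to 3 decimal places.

1037.963 kg m⁻³

T − T₀ = -9.7 K, S − S₀ = +14.80 psu.
Bracket = 1 − α·(-9.7) + β·(+14.80) = 1 + (0.012647) = 1.0126470.
ρ = 1025 × 1.0126470 = 1037.963 kg m⁻³.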